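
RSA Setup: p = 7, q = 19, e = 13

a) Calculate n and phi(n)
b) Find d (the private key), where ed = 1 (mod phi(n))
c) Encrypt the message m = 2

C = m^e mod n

Step 1: n = 7 * 19 = 133.
Step 2: phi(n) = (7-1)(19-1) = 6 * 18 = 108.
Step 3: Find d = 13^(-1) mod 108 = 25.
  Verify: 13 * 25 = 325 = 1 (mod 108).
Step 4: C = 2^13 mod 133 = 79.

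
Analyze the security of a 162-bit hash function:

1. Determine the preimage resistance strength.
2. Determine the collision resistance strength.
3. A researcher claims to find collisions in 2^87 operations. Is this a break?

Step 1: Preimage resistance requires brute-force of 2^162 operations.
Step 2: Collision resistance (birthday bound) = 2^(162/2) = 2^81.
Step 3: The claimed attack costs 2^87 operations.
Step 4: Since 2^87 >= 2^81, the claimed attack is no faster than the generic birthday attack, so this does not break collision resistance.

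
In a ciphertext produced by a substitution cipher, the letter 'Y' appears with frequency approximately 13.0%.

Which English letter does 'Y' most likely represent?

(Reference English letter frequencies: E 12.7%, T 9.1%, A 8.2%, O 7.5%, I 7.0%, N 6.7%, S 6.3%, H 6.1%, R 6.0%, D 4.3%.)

Step 1: The observed frequency is 13.0%.
Step 2: Compare with English frequencies:
  E: 12.7% (difference: 0.3%) <-- closest
  T: 9.1% (difference: 3.9%)
  A: 8.2% (difference: 4.8%)
  O: 7.5% (difference: 5.5%)
  I: 7.0% (difference: 6.0%)
  N: 6.7% (difference: 6.3%)
  S: 6.3% (difference: 6.7%)
  H: 6.1% (difference: 6.9%)
  R: 6.0% (difference: 7.0%)
  D: 4.3% (difference: 8.7%)
Step 3: 'Y' most likely represents 'E' (frequency 12.7%).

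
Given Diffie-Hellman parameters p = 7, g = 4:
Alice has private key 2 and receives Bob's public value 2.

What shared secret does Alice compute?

Step 1: s = B^a mod p = 2^2 mod 7.
  2^1 mod 7 = 2
  2^2 mod 7 = (2 * 2) mod 7 = 4
Result: shared secret = 4.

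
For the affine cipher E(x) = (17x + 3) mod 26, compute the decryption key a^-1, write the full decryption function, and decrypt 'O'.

Step 1: Find a^-1, the modular inverse of 17 mod 26.
Step 2: We need 17 * a^-1 = 1 (mod 26).
Step 3: 17 * 23 = 391 = 15 * 26 + 1, so a^-1 = 23.
Step 4: D(y) = 23(y - 3) mod 26.
Step 5: Apply to 'O' (y = 14): D(14) = 23 * (14 - 3) mod 26 = 23 * 11 mod 26 = 19 -> 'T'.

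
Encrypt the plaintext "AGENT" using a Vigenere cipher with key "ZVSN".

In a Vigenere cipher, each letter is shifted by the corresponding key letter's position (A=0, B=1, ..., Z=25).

Step 1: Repeat key to match plaintext length:
  Plaintext: AGENT
  Key:       ZVSNZ
Step 2: Encrypt each letter:
  A(0) + Z(25) = (0+25) mod 26 = 25 = Z
  G(6) + V(21) = (6+21) mod 26 = 1 = B
  E(4) + S(18) = (4+18) mod 26 = 22 = W
  N(13) + N(13) = (13+13) mod 26 = 0 = A
  T(19) + Z(25) = (19+25) mod 26 = 18 = S
Ciphertext: ZBWAS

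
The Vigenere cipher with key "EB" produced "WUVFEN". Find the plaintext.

Step 1: Extend key: EBEBEB
Step 2: Decrypt each letter (c - k) mod 26:
  W(22) - E(4) = (22-4) mod 26 = 18 = S
  U(20) - B(1) = (20-1) mod 26 = 19 = T
  V(21) - E(4) = (21-4) mod 26 = 17 = R
  F(5) - B(1) = (5-1) mod 26 = 4 = E
  E(4) - E(4) = (4-4) mod 26 = 0 = A
  N(13) - B(1) = (13-1) mod 26 = 12 = M
Plaintext: STREAM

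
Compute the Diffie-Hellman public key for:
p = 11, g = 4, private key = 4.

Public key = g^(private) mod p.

Step 1: A = g^a mod p = 4^4 mod 11.
  4^1 mod 11 = 4
  4^2 mod 11 = (4 * 4) mod 11 = 5
  4^3 mod 11 = (5 * 4) mod 11 = 9
  4^4 mod 11 = (9 * 4) mod 11 = 3
Result: A = 3.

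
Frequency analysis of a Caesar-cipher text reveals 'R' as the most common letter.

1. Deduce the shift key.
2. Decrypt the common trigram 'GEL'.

Step 1: In English, 'E' is the most frequent letter (12.7%).
Step 2: The most frequent ciphertext letter is 'R' (position 17).
Step 3: Shift = (17 - 4) mod 26 = 13.
Step 4: Decrypt 'GEL' by shifting back 13:
  G -> T
  E -> R
  L -> Y
Step 5: 'GEL' decrypts to 'TRY'.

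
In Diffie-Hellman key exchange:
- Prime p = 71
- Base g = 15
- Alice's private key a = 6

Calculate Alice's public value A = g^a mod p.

Step 1: A = g^a mod p = 15^6 mod 71.
  15^1 mod 71 = 15
  15^2 mod 71 = (15 * 15) mod 71 = 12
  15^3 mod 71 = (12 * 15) mod 71 = 38
  15^4 mod 71 = (38 * 15) mod 71 = 2
  15^5 mod 71 = (2 * 15) mod 71 = 30
  15^6 mod 71 = (30 * 15) mod 71 = 24
Result: A = 24.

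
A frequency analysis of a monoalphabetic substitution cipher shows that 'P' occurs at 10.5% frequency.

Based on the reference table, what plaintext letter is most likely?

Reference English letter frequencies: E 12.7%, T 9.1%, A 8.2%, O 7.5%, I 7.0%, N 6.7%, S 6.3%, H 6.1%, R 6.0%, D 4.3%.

Step 1: The observed frequency is 10.5%.
Step 2: Compare with English frequencies:
  E: 12.7% (difference: 2.2%)
  T: 9.1% (difference: 1.4%) <-- closest
  A: 8.2% (difference: 2.3%)
  O: 7.5% (difference: 3.0%)
  I: 7.0% (difference: 3.5%)
  N: 6.7% (difference: 3.8%)
  S: 6.3% (difference: 4.2%)
  H: 6.1% (difference: 4.4%)
  R: 6.0% (difference: 4.5%)
  D: 4.3% (difference: 6.2%)
Step 3: 'P' most likely represents 'T' (frequency 9.1%).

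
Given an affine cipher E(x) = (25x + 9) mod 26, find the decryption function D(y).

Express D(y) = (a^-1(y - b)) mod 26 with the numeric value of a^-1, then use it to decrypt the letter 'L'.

Step 1: Find a^-1, the modular inverse of 25 mod 26.
Step 2: We need 25 * a^-1 = 1 (mod 26).
Step 3: 25 * 25 = 625 = 24 * 26 + 1, so a^-1 = 25.
Step 4: D(y) = 25(y - 9) mod 26.
Step 5: Apply to 'L' (y = 11): D(11) = 25 * (11 - 9) mod 26 = 25 * 2 mod 26 = 24 -> 'Y'.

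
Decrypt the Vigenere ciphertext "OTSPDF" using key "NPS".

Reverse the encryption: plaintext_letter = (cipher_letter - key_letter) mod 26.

Step 1: Extend key: NPSNPS
Step 2: Decrypt each letter (c - k) mod 26:
  O(14) - N(13) = (14-13) mod 26 = 1 = B
  T(19) - P(15) = (19-15) mod 26 = 4 = E
  S(18) - S(18) = (18-18) mod 26 = 0 = A
  P(15) - N(13) = (15-13) mod 26 = 2 = C
  D(3) - P(15) = (3-15) mod 26 = 14 = O
  F(5) - S(18) = (5-18) mod 26 = 13 = N
Plaintext: BEACON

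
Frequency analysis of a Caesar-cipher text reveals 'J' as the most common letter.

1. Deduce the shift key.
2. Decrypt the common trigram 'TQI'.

Step 1: In English, 'E' is the most frequent letter (12.7%).
Step 2: The most frequent ciphertext letter is 'J' (position 9).
Step 3: Shift = (9 - 4) mod 26 = 5.
Step 4: Decrypt 'TQI' by shifting back 5:
  T -> O
  Q -> L
  I -> D
Step 5: 'TQI' decrypts to 'OLD'.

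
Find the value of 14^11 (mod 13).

Step 1: Compute 14^11 mod 13 step by step, reducing modulo 13 at each step.
  14^1 mod 13 = 1
  14^2 mod 13 = (1 * 14) mod 13 = 1
  14^3 mod 13 = (1 * 14) mod 13 = 1
  14^4 mod 13 = (1 * 14) mod 13 = 1
  14^5 mod 13 = (1 * 14) mod 13 = 1
  14^6 mod 13 = (1 * 14) mod 13 = 1
  14^7 mod 13 = (1 * 14) mod 13 = 1
  14^8 mod 13 = (1 * 14) mod 13 = 1
  14^9 mod 13 = (1 * 14) mod 13 = 1
  14^10 mod 13 = (1 * 14) mod 13 = 1
  14^11 mod 13 = (1 * 14) mod 13 = 1
Step 2: Result = 1.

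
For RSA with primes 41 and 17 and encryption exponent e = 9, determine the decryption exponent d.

Step 1: n = 41 * 17 = 697.
Step 2: phi(n) = 40 * 16 = 640.
Step 3: Find d such that 9 * d = 1 (mod 640).
Step 4: d = 9^(-1) mod 640 = 569.
Verification: 9 * 569 = 5121 = 8 * 640 + 1.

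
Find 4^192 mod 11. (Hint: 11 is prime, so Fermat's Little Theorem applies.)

Step 1: Since 11 is prime, by Fermat's Little Theorem: 4^10 = 1 (mod 11).
Step 2: Reduce exponent: 192 mod 10 = 2.
Step 3: So 4^192 = 4^2 (mod 11).
Step 4: 4^2 mod 11 = 5.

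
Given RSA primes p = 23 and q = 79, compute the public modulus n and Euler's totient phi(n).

Step 1: n = p * q = 23 * 79 = 1817.
Step 2: phi(n) = (p-1)(q-1) = 22 * 78 = 1716.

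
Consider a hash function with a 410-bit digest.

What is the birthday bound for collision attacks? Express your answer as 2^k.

Step 1: The birthday paradox gives collision probability ~50% after sqrt(2^n) = 2^(n/2) hashes.
Step 2: For 410-bit output: 2^(410/2) = 2^205.
Step 3: Approximately 2^205 hash computations needed.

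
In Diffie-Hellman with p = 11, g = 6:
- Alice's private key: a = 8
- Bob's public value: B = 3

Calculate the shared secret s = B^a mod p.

Step 1: s = B^a mod p = 3^8 mod 11.
  3^1 mod 11 = 3
  3^2 mod 11 = (3 * 3) mod 11 = 9
  3^3 mod 11 = (9 * 3) mod 11 = 5
  3^4 mod 11 = (5 * 3) mod 11 = 4
  3^5 mod 11 = (4 * 3) mod 11 = 1
  3^6 mod 11 = (1 * 3) mod 11 = 3
  3^7 mod 11 = (3 * 3) mod 11 = 9
  3^8 mod 11 = (9 * 3) mod 11 = 5
Result: shared secret = 5.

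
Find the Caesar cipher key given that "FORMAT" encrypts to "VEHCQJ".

Step 1: Compare first letters: F (position 5) -> V (position 21).
Step 2: Shift = (21 - 5) mod 26 = 16.
The shift value is 16.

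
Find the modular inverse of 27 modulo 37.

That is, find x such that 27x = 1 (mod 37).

Step 1: We need x such that 27 * x = 1 (mod 37).
Step 2: Using the extended Euclidean algorithm or trial:
  27 * 11 = 297 = 8 * 37 + 1.
Step 3: Since 297 mod 37 = 1, the inverse is x = 11.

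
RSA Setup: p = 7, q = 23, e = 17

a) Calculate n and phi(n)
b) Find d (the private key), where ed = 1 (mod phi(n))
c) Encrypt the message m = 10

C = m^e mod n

Step 1: n = 7 * 23 = 161.
Step 2: phi(n) = (7-1)(23-1) = 6 * 22 = 132.
Step 3: Find d = 17^(-1) mod 132 = 101.
  Verify: 17 * 101 = 1717 = 1 (mod 132).
Step 4: C = 10^17 mod 161 = 40.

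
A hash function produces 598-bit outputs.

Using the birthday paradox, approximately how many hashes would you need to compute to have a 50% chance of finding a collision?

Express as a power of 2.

Step 1: The birthday paradox gives collision probability ~50% after sqrt(2^n) = 2^(n/2) hashes.
Step 2: For 598-bit output: 2^(598/2) = 2^299.
Step 3: Approximately 2^299 hash computations needed.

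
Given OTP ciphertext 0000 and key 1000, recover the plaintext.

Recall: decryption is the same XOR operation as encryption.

Step 1: XOR ciphertext with key:
  Ciphertext: 0000
  Key:        1000
  XOR:        1000
Step 2: Plaintext = 1000 = 8 in decimal.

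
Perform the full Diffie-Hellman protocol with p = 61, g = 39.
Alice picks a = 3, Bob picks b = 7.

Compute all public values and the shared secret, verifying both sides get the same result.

Step 1: A = g^a mod p = 39^3 mod 61 = 27.
Step 2: B = g^b mod p = 39^7 mod 61 = 5.
Step 3: Alice computes s = B^a mod p = 5^3 mod 61 = 3.
Step 4: Bob computes s = A^b mod p = 27^7 mod 61 = 3.
Both sides agree: shared secret = 3.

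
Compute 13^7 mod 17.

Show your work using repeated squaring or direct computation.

Step 1: Compute 13^7 mod 17 step by step, reducing modulo 17 at each step.
  13^1 mod 17 = 13
  13^2 mod 17 = (13 * 13) mod 17 = 16
  13^3 mod 17 = (16 * 13) mod 17 = 4
  13^4 mod 17 = (4 * 13) mod 17 = 1
  13^5 mod 17 = (1 * 13) mod 17 = 13
  13^6 mod 17 = (13 * 13) mod 17 = 16
  13^7 mod 17 = (16 * 13) mod 17 = 4
Step 2: Result = 4.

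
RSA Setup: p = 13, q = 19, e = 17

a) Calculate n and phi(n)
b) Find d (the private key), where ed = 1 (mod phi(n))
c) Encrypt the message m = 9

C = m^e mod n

Step 1: n = 13 * 19 = 247.
Step 2: phi(n) = (13-1)(19-1) = 12 * 18 = 216.
Step 3: Find d = 17^(-1) mod 216 = 89.
  Verify: 17 * 89 = 1513 = 1 (mod 216).
Step 4: C = 9^17 mod 247 = 55.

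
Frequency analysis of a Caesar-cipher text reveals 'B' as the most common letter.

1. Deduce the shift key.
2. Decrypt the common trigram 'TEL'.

Step 1: In English, 'E' is the most frequent letter (12.7%).
Step 2: The most frequent ciphertext letter is 'B' (position 1).
Step 3: Shift = (1 - 4) mod 26 = 23.
Step 4: Decrypt 'TEL' by shifting back 23:
  T -> W
  E -> H
  L -> O
Step 5: 'TEL' decrypts to 'WHO'.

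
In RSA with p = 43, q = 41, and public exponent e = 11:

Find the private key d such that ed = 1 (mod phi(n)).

Step 1: n = 43 * 41 = 1763.
Step 2: phi(n) = 42 * 40 = 1680.
Step 3: Find d such that 11 * d = 1 (mod 1680).
Step 4: d = 11^(-1) mod 1680 = 611.
Verification: 11 * 611 = 6721 = 4 * 1680 + 1.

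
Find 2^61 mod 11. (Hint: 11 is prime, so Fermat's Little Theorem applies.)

Step 1: Since 11 is prime, by Fermat's Little Theorem: 2^10 = 1 (mod 11).
Step 2: Reduce exponent: 61 mod 10 = 1.
Step 3: So 2^61 = 2^1 (mod 11).
Step 4: 2^1 mod 11 = 2.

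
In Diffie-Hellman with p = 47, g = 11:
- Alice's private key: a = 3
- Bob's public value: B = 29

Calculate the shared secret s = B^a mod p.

Step 1: s = B^a mod p = 29^3 mod 47.
  29^1 mod 47 = 29
  29^2 mod 47 = (29 * 29) mod 47 = 42
  29^3 mod 47 = (42 * 29) mod 47 = 43
Result: shared secret = 43.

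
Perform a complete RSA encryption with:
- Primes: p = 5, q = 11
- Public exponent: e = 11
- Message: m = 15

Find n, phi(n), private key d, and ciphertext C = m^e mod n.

Step 1: n = 5 * 11 = 55.
Step 2: phi(n) = (5-1)(11-1) = 4 * 10 = 40.
Step 3: Find d = 11^(-1) mod 40 = 11.
  Verify: 11 * 11 = 121 = 1 (mod 40).
Step 4: C = 15^11 mod 55 = 15.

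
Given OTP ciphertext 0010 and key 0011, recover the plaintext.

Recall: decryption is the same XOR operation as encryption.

Step 1: XOR ciphertext with key:
  Ciphertext: 0010
  Key:        0011
  XOR:        0001
Step 2: Plaintext = 0001 = 1 in decimal.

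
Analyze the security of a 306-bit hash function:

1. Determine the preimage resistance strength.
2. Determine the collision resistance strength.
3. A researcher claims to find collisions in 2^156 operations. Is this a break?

Step 1: Preimage resistance requires brute-force of 2^306 operations.
Step 2: Collision resistance (birthday bound) = 2^(306/2) = 2^153.
Step 3: The claimed attack costs 2^156 operations.
Step 4: Since 2^156 >= 2^153, the claimed attack is no faster than the generic birthday attack, so this does not break collision resistance.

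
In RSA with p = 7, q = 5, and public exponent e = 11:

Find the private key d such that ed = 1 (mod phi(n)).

Step 1: n = 7 * 5 = 35.
Step 2: phi(n) = 6 * 4 = 24.
Step 3: Find d such that 11 * d = 1 (mod 24).
Step 4: d = 11^(-1) mod 24 = 11.
Verification: 11 * 11 = 121 = 5 * 24 + 1.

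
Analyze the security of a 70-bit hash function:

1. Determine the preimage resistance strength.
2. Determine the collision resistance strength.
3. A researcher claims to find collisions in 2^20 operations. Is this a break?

Step 1: Preimage resistance requires brute-force of 2^70 operations.
Step 2: Collision resistance (birthday bound) = 2^(70/2) = 2^35.
Step 3: The claimed attack costs 2^20 operations.
Step 4: Since 2^20 < 2^35, the claimed attack beats the generic birthday bound, so collision resistance is broken.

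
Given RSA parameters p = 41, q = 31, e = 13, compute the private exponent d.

Step 1: n = 41 * 31 = 1271.
Step 2: phi(n) = 40 * 30 = 1200.
Step 3: Find d such that 13 * d = 1 (mod 1200).
Step 4: d = 13^(-1) mod 1200 = 277.
Verification: 13 * 277 = 3601 = 3 * 1200 + 1.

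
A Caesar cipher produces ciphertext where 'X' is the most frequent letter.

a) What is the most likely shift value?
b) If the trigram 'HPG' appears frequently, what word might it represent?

Step 1: In English, 'E' is the most frequent letter (12.7%).
Step 2: The most frequent ciphertext letter is 'X' (position 23).
Step 3: Shift = (23 - 4) mod 26 = 19.
Step 4: Decrypt 'HPG' by shifting back 19:
  H -> O
  P -> W
  G -> N
Step 5: 'HPG' decrypts to 'OWN'.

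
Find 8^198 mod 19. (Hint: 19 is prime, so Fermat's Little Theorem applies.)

Step 1: Since 19 is prime, by Fermat's Little Theorem: 8^18 = 1 (mod 19).
Step 2: Reduce exponent: 198 mod 18 = 0.
Step 3: So 8^198 = 8^0 (mod 19).
Step 4: 8^0 mod 19 = 1.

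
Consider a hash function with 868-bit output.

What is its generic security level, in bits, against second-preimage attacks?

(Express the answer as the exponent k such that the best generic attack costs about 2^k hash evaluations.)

Step 1: The hash has a 868-bit output.
Step 2: Second-preimage resistance means: given a specific input x, it should be infeasible to find a different y with h(y) = h(x).
With a 868-bit output, a generic search for a second preimage costs about 2^868 evaluations (each trial matches the fixed target with probability 2^-868).
Step 3: Security level = 868 bits.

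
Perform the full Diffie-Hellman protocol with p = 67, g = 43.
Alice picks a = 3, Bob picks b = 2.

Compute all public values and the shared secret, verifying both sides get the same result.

Step 1: A = g^a mod p = 43^3 mod 67 = 45.
Step 2: B = g^b mod p = 43^2 mod 67 = 40.
Step 3: Alice computes s = B^a mod p = 40^3 mod 67 = 15.
Step 4: Bob computes s = A^b mod p = 45^2 mod 67 = 15.
Both sides agree: shared secret = 15.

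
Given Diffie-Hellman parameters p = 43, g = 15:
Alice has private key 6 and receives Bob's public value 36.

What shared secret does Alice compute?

Step 1: s = B^a mod p = 36^6 mod 43.
  36^1 mod 43 = 36
  36^2 mod 43 = (36 * 36) mod 43 = 6
  36^3 mod 43 = (6 * 36) mod 43 = 1
  36^4 mod 43 = (1 * 36) mod 43 = 36
  36^5 mod 43 = (36 * 36) mod 43 = 6
  36^6 mod 43 = (6 * 36) mod 43 = 1
Result: shared secret = 1.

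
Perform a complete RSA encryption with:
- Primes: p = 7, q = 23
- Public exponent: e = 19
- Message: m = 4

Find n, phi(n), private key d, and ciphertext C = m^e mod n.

Step 1: n = 7 * 23 = 161.
Step 2: phi(n) = (7-1)(23-1) = 6 * 22 = 132.
Step 3: Find d = 19^(-1) mod 132 = 7.
  Verify: 19 * 7 = 133 = 1 (mod 132).
Step 4: C = 4^19 mod 161 = 32.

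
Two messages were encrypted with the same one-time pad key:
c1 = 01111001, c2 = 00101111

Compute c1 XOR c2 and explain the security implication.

Step 1: c1 XOR c2 = (m1 XOR k) XOR (m2 XOR k).
Step 2: By XOR associativity/commutativity: = m1 XOR m2 XOR k XOR k = m1 XOR m2.
Step 3: 01111001 XOR 00101111 = 01010110 = 86.
Step 4: The key cancels out! An attacker learns m1 XOR m2 = 86, revealing the relationship between plaintexts.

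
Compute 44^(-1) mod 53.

Step 1: We need x such that 44 * x = 1 (mod 53).
Step 2: Using the extended Euclidean algorithm or trial:
  44 * 47 = 2068 = 39 * 53 + 1.
Step 3: Since 2068 mod 53 = 1, the inverse is x = 47.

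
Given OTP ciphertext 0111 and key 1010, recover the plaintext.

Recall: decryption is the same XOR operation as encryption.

Step 1: XOR ciphertext with key:
  Ciphertext: 0111
  Key:        1010
  XOR:        1101
Step 2: Plaintext = 1101 = 13 in decimal.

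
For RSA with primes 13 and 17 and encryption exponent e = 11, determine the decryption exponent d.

Step 1: n = 13 * 17 = 221.
Step 2: phi(n) = 12 * 16 = 192.
Step 3: Find d such that 11 * d = 1 (mod 192).
Step 4: d = 11^(-1) mod 192 = 35.
Verification: 11 * 35 = 385 = 2 * 192 + 1.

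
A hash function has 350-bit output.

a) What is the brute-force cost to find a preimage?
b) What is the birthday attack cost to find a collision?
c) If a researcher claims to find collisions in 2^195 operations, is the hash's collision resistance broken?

Step 1: Preimage resistance requires brute-force of 2^350 operations.
Step 2: Collision resistance (birthday bound) = 2^(350/2) = 2^175.
Step 3: The claimed attack costs 2^195 operations.
Step 4: Since 2^195 >= 2^175, the claimed attack is no faster than the generic birthday attack, so this does not break collision resistance.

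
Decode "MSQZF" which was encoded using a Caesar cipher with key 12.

Step 1: Reverse the shift by subtracting 12 from each letter position.
  M (position 12) -> position (12-12) mod 26 = 0 -> A
  S (position 18) -> position (18-12) mod 26 = 6 -> G
  Q (position 16) -> position (16-12) mod 26 = 4 -> E
  Z (position 25) -> position (25-12) mod 26 = 13 -> N
  F (position 5) -> position (5-12) mod 26 = 19 -> T
Decrypted message: AGENT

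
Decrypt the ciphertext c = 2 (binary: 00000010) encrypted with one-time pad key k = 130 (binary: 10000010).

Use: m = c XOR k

Step 1: XOR ciphertext with key:
  Ciphertext: 00000010
  Key:        10000010
  XOR:        10000000
Step 2: Plaintext = 10000000 = 128 in decimal.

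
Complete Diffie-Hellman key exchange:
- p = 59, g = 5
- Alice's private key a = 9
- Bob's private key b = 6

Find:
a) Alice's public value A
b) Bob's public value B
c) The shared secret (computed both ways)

Step 1: A = g^a mod p = 5^9 mod 59 = 48.
Step 2: B = g^b mod p = 5^6 mod 59 = 49.
Step 3: Alice computes s = B^a mod p = 49^9 mod 59 = 27.
Step 4: Bob computes s = A^b mod p = 48^6 mod 59 = 27.
Both sides agree: shared secret = 27.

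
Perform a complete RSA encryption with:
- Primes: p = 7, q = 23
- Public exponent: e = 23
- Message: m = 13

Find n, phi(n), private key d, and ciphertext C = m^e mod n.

Step 1: n = 7 * 23 = 161.
Step 2: phi(n) = (7-1)(23-1) = 6 * 22 = 132.
Step 3: Find d = 23^(-1) mod 132 = 23.
  Verify: 23 * 23 = 529 = 1 (mod 132).
Step 4: C = 13^23 mod 161 = 13.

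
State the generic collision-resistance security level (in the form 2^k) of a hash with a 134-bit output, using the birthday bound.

Step 1: The birthday paradox gives collision probability ~50% after sqrt(2^n) = 2^(n/2) hashes.
Step 2: For 134-bit output: 2^(134/2) = 2^67.
Step 3: Approximately 2^67 hash computations needed.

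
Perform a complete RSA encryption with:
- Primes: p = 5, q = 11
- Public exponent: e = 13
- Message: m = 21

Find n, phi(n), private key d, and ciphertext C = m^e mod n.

Step 1: n = 5 * 11 = 55.
Step 2: phi(n) = (5-1)(11-1) = 4 * 10 = 40.
Step 3: Find d = 13^(-1) mod 40 = 37.
  Verify: 13 * 37 = 481 = 1 (mod 40).
Step 4: C = 21^13 mod 55 = 21.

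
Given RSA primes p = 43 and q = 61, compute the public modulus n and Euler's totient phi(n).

Step 1: n = p * q = 43 * 61 = 2623.
Step 2: phi(n) = (p-1)(q-1) = 42 * 60 = 2520.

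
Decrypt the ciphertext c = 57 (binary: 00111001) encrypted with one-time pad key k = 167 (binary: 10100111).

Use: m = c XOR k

Step 1: XOR ciphertext with key:
  Ciphertext: 00111001
  Key:        10100111
  XOR:        10011110
Step 2: Plaintext = 10011110 = 158 in decimal.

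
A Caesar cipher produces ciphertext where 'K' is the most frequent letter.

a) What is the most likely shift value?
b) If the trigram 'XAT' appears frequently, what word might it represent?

Step 1: In English, 'E' is the most frequent letter (12.7%).
Step 2: The most frequent ciphertext letter is 'K' (position 10).
Step 3: Shift = (10 - 4) mod 26 = 6.
Step 4: Decrypt 'XAT' by shifting back 6:
  X -> R
  A -> U
  T -> N
Step 5: 'XAT' decrypts to 'RUN'.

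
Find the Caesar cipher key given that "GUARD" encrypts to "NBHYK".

Step 1: Compare first letters: G (position 6) -> N (position 13).
Step 2: Shift = (13 - 6) mod 26 = 7.
The shift value is 7.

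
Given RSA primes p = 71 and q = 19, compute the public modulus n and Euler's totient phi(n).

Step 1: n = p * q = 71 * 19 = 1349.
Step 2: phi(n) = (p-1)(q-1) = 70 * 18 = 1260.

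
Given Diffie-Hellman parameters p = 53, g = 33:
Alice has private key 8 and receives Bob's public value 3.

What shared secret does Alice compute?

Step 1: s = B^a mod p = 3^8 mod 53.
  3^1 mod 53 = 3
  3^2 mod 53 = (3 * 3) mod 53 = 9
  3^3 mod 53 = (9 * 3) mod 53 = 27
  3^4 mod 53 = (27 * 3) mod 53 = 28
  3^5 mod 53 = (28 * 3) mod 53 = 31
  3^6 mod 53 = (31 * 3) mod 53 = 40
  3^7 mod 53 = (40 * 3) mod 53 = 14
  3^8 mod 53 = (14 * 3) mod 53 = 42
Result: shared secret = 42.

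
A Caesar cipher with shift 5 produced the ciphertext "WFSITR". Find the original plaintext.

Step 1: Reverse the shift by subtracting 5 from each letter position.
  W (position 22) -> position (22-5) mod 26 = 17 -> R
  F (position 5) -> position (5-5) mod 26 = 0 -> A
  S (position 18) -> position (18-5) mod 26 = 13 -> N
  I (position 8) -> position (8-5) mod 26 = 3 -> D
  T (position 19) -> position (19-5) mod 26 = 14 -> O
  R (position 17) -> position (17-5) mod 26 = 12 -> M
Decrypted message: RANDOM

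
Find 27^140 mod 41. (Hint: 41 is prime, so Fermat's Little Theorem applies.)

Step 1: Since 41 is prime, by Fermat's Little Theorem: 27^40 = 1 (mod 41).
Step 2: Reduce exponent: 140 mod 40 = 20.
Step 3: So 27^140 = 27^20 (mod 41).
Step 4: 27^20 mod 41 = 40.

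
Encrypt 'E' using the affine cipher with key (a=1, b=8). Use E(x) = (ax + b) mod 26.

Step 1: Convert 'E' to number: x = 4.
Step 2: E(4) = (1 * 4 + 8) mod 26 = 12 mod 26 = 12.
Step 3: Convert 12 back to letter: M.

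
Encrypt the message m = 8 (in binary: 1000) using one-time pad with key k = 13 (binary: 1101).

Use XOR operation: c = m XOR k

Step 1: Write out the XOR operation bit by bit:
  Message: 1000
  Key:     1101
  XOR:     0101
Step 2: Convert to decimal: 0101 = 5.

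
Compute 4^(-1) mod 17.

Step 1: We need x such that 4 * x = 1 (mod 17).
Step 2: Using the extended Euclidean algorithm or trial:
  4 * 13 = 52 = 3 * 17 + 1.
Step 3: Since 52 mod 17 = 1, the inverse is x = 13.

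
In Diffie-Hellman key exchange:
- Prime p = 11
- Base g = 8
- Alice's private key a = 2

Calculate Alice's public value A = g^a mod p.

Step 1: A = g^a mod p = 8^2 mod 11.
  8^1 mod 11 = 8
  8^2 mod 11 = (8 * 8) mod 11 = 9
Result: A = 9.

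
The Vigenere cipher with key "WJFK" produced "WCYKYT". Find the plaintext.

Step 1: Extend key: WJFKWJ
Step 2: Decrypt each letter (c - k) mod 26:
  W(22) - W(22) = (22-22) mod 26 = 0 = A
  C(2) - J(9) = (2-9) mod 26 = 19 = T
  Y(24) - F(5) = (24-5) mod 26 = 19 = T
  K(10) - K(10) = (10-10) mod 26 = 0 = A
  Y(24) - W(22) = (24-22) mod 26 = 2 = C
  T(19) - J(9) = (19-9) mod 26 = 10 = K
Plaintext: ATTACK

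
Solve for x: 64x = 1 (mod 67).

Step 1: We need x such that 64 * x = 1 (mod 67).
Step 2: Using the extended Euclidean algorithm or trial:
  64 * 22 = 1408 = 21 * 67 + 1.
Step 3: Since 1408 mod 67 = 1, the inverse is x = 22.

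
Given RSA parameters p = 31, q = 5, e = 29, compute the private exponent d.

Step 1: n = 31 * 5 = 155.
Step 2: phi(n) = 30 * 4 = 120.
Step 3: Find d such that 29 * d = 1 (mod 120).
Step 4: d = 29^(-1) mod 120 = 29.
Verification: 29 * 29 = 841 = 7 * 120 + 1.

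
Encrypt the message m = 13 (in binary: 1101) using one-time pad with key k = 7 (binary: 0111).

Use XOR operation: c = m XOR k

Step 1: Write out the XOR operation bit by bit:
  Message: 1101
  Key:     0111
  XOR:     1010
Step 2: Convert to decimal: 1010 = 10.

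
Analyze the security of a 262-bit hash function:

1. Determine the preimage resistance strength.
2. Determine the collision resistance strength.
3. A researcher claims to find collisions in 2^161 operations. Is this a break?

Step 1: Preimage resistance requires brute-force of 2^262 operations.
Step 2: Collision resistance (birthday bound) = 2^(262/2) = 2^131.
Step 3: The claimed attack costs 2^161 operations.
Step 4: Since 2^161 >= 2^131, the claimed attack is no faster than the generic birthday attack, so this does not break collision resistance.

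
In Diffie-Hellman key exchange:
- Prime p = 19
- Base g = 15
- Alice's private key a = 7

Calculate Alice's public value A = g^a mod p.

Step 1: A = g^a mod p = 15^7 mod 19.
  15^1 mod 19 = 15
  15^2 mod 19 = (15 * 15) mod 19 = 16
  15^3 mod 19 = (16 * 15) mod 19 = 12
  15^4 mod 19 = (12 * 15) mod 19 = 9
  15^5 mod 19 = (9 * 15) mod 19 = 2
  15^6 mod 19 = (2 * 15) mod 19 = 11
  15^7 mod 19 = (11 * 15) mod 19 = 13
Result: A = 13.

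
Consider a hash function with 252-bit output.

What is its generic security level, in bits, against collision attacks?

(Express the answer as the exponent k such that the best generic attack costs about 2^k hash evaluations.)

Step 1: The hash has a 252-bit output.
Step 2: Collision resistance means it should be infeasible to find any x != y with h(x) = h(y).
By the birthday bound, a generic collision search succeeds after about sqrt(2^252) = 2^(252/2) = 2^126 evaluations.
Step 3: Security level = 126 bits.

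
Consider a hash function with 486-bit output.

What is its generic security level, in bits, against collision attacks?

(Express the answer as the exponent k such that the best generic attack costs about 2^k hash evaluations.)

Step 1: The hash has a 486-bit output.
Step 2: Collision resistance means it should be infeasible to find any x != y with h(x) = h(y).
By the birthday bound, a generic collision search succeeds after about sqrt(2^486) = 2^(486/2) = 2^243 evaluations.
Step 3: Security level = 243 bits.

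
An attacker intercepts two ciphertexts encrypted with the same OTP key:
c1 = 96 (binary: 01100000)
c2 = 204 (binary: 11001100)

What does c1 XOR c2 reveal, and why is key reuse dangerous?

Step 1: c1 XOR c2 = (m1 XOR k) XOR (m2 XOR k).
Step 2: By XOR associativity/commutativity: = m1 XOR m2 XOR k XOR k = m1 XOR m2.
Step 3: 01100000 XOR 11001100 = 10101100 = 172.
Step 4: The key cancels out! An attacker learns m1 XOR m2 = 172, revealing the relationship between plaintexts.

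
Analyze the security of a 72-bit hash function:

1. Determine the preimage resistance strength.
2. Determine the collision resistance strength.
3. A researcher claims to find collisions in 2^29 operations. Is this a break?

Step 1: Preimage resistance requires brute-force of 2^72 operations.
Step 2: Collision resistance (birthday bound) = 2^(72/2) = 2^36.
Step 3: The claimed attack costs 2^29 operations.
Step 4: Since 2^29 < 2^36, the claimed attack beats the generic birthday bound, so collision resistance is broken.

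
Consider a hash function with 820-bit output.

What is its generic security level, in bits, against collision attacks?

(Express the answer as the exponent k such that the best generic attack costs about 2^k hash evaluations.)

Step 1: The hash has a 820-bit output.
Step 2: Collision resistance means it should be infeasible to find any x != y with h(x) = h(y).
By the birthday bound, a generic collision search succeeds after about sqrt(2^820) = 2^(820/2) = 2^410 evaluations.
Step 3: Security level = 410 bits.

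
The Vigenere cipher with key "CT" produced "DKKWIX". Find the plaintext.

Step 1: Extend key: CTCTCT
Step 2: Decrypt each letter (c - k) mod 26:
  D(3) - C(2) = (3-2) mod 26 = 1 = B
  K(10) - T(19) = (10-19) mod 26 = 17 = R
  K(10) - C(2) = (10-2) mod 26 = 8 = I
  W(22) - T(19) = (22-19) mod 26 = 3 = D
  I(8) - C(2) = (8-2) mod 26 = 6 = G
  X(23) - T(19) = (23-19) mod 26 = 4 = E
Plaintext: BRIDGE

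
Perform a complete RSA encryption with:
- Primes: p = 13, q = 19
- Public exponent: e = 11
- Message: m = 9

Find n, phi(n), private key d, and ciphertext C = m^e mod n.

Step 1: n = 13 * 19 = 247.
Step 2: phi(n) = (13-1)(19-1) = 12 * 18 = 216.
Step 3: Find d = 11^(-1) mod 216 = 59.
  Verify: 11 * 59 = 649 = 1 (mod 216).
Step 4: C = 9^11 mod 247 = 81.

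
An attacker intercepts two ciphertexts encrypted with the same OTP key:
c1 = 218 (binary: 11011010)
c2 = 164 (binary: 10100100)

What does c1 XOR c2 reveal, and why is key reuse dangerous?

Step 1: c1 XOR c2 = (m1 XOR k) XOR (m2 XOR k).
Step 2: By XOR associativity/commutativity: = m1 XOR m2 XOR k XOR k = m1 XOR m2.
Step 3: 11011010 XOR 10100100 = 01111110 = 126.
Step 4: The key cancels out! An attacker learns m1 XOR m2 = 126, revealing the relationship between plaintexts.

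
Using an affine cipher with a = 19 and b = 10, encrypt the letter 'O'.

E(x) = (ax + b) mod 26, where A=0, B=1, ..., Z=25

Step 1: Convert 'O' to number: x = 14.
Step 2: E(14) = (19 * 14 + 10) mod 26 = 276 mod 26 = 16.
Step 3: Convert 16 back to letter: Q.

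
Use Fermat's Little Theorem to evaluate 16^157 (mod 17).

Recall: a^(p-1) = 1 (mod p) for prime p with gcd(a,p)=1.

Step 1: Since 17 is prime, by Fermat's Little Theorem: 16^16 = 1 (mod 17).
Step 2: Reduce exponent: 157 mod 16 = 13.
Step 3: So 16^157 = 16^13 (mod 17).
Step 4: 16^13 mod 17 = 16.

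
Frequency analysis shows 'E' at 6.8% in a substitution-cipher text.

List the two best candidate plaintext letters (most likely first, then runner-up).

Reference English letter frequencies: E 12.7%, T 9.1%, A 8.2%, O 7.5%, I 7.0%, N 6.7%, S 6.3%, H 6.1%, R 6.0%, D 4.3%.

Step 1: Observed frequency of 'E' is 6.8%.
Step 2: Compute distances to each reference frequency and sort:
  N (6.7%): difference = 0.1% <-- BEST
  I (7.0%): difference = 0.2% <-- RUNNER-UP
  S (6.3%): difference = 0.5%
  O (7.5%): difference = 0.7%
  H (6.1%): difference = 0.7%
Step 3: Most likely is 'N' (6.7%, diff 0.1%); second most likely is 'I' (7.0%, diff 0.2%).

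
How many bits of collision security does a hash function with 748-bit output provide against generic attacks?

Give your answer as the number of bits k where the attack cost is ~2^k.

Step 1: The hash has a 748-bit output.
Step 2: Collision resistance means it should be infeasible to find any x != y with h(x) = h(y).
By the birthday bound, a generic collision search succeeds after about sqrt(2^748) = 2^(748/2) = 2^374 evaluations.
Step 3: Security level = 374 bits.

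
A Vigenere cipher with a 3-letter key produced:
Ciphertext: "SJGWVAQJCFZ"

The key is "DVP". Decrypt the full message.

Step 1: Key 'DVP' has length 3. Extended key: DVPDVPDVPDV
Step 2: Decrypt each position:
  S(18) - D(3) = 15 = P
  J(9) - V(21) = 14 = O
  G(6) - P(15) = 17 = R
  W(22) - D(3) = 19 = T
  V(21) - V(21) = 0 = A
  A(0) - P(15) = 11 = L
  Q(16) - D(3) = 13 = N
  J(9) - V(21) = 14 = O
  C(2) - P(15) = 13 = N
  F(5) - D(3) = 2 = C
  Z(25) - V(21) = 4 = E
Plaintext: PORTALNONCE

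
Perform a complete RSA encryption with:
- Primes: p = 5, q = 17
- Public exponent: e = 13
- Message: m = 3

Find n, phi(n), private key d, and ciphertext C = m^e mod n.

Step 1: n = 5 * 17 = 85.
Step 2: phi(n) = (5-1)(17-1) = 4 * 16 = 64.
Step 3: Find d = 13^(-1) mod 64 = 5.
  Verify: 13 * 5 = 65 = 1 (mod 64).
Step 4: C = 3^13 mod 85 = 63.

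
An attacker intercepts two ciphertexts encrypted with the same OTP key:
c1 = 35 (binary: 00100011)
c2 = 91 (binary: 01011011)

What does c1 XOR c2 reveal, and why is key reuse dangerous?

Step 1: c1 XOR c2 = (m1 XOR k) XOR (m2 XOR k).
Step 2: By XOR associativity/commutativity: = m1 XOR m2 XOR k XOR k = m1 XOR m2.
Step 3: 00100011 XOR 01011011 = 01111000 = 120.
Step 4: The key cancels out! An attacker learns m1 XOR m2 = 120, revealing the relationship between plaintexts.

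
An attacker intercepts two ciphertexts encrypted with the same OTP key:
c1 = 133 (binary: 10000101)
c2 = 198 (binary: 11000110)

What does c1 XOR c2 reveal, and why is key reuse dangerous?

Step 1: c1 XOR c2 = (m1 XOR k) XOR (m2 XOR k).
Step 2: By XOR associativity/commutativity: = m1 XOR m2 XOR k XOR k = m1 XOR m2.
Step 3: 10000101 XOR 11000110 = 01000011 = 67.
Step 4: The key cancels out! An attacker learns m1 XOR m2 = 67, revealing the relationship between plaintexts.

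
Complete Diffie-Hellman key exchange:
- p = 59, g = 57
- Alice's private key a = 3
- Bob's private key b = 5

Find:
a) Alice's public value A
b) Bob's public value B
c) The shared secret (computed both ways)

Step 1: A = g^a mod p = 57^3 mod 59 = 51.
Step 2: B = g^b mod p = 57^5 mod 59 = 27.
Step 3: Alice computes s = B^a mod p = 27^3 mod 59 = 36.
Step 4: Bob computes s = A^b mod p = 51^5 mod 59 = 36.
Both sides agree: shared secret = 36.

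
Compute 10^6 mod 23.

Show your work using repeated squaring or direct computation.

Step 1: Compute 10^6 mod 23 step by step, reducing modulo 23 at each step.
  10^1 mod 23 = 10
  10^2 mod 23 = (10 * 10) mod 23 = 8
  10^3 mod 23 = (8 * 10) mod 23 = 11
  10^4 mod 23 = (11 * 10) mod 23 = 18
  10^5 mod 23 = (18 * 10) mod 23 = 19
  10^6 mod 23 = (19 * 10) mod 23 = 6
Step 2: Result = 6.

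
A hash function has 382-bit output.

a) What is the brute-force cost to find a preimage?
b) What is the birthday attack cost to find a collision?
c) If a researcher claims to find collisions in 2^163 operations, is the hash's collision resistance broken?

Step 1: Preimage resistance requires brute-force of 2^382 operations.
Step 2: Collision resistance (birthday bound) = 2^(382/2) = 2^191.
Step 3: The claimed attack costs 2^163 operations.
Step 4: Since 2^163 < 2^191, the claimed attack beats the generic birthday bound, so collision resistance is broken.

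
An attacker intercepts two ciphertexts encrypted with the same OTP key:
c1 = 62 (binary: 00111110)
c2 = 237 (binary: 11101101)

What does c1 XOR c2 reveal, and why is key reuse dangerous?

Step 1: c1 XOR c2 = (m1 XOR k) XOR (m2 XOR k).
Step 2: By XOR associativity/commutativity: = m1 XOR m2 XOR k XOR k = m1 XOR m2.
Step 3: 00111110 XOR 11101101 = 11010011 = 211.
Step 4: The key cancels out! An attacker learns m1 XOR m2 = 211, revealing the relationship between plaintexts.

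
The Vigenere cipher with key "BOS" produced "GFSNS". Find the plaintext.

Step 1: Extend key: BOSBO
Step 2: Decrypt each letter (c - k) mod 26:
  G(6) - B(1) = (6-1) mod 26 = 5 = F
  F(5) - O(14) = (5-14) mod 26 = 17 = R
  S(18) - S(18) = (18-18) mod 26 = 0 = A
  N(13) - B(1) = (13-1) mod 26 = 12 = M
  S(18) - O(14) = (18-14) mod 26 = 4 = E
Plaintext: FRAME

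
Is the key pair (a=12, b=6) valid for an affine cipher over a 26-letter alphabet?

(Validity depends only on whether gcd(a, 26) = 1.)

Step 1: Compute gcd(12, 26).
Step 2: gcd(12, 26) = 2.
Since gcd = 2 != 1, 12 shares a common factor with 26, so it cannot be used.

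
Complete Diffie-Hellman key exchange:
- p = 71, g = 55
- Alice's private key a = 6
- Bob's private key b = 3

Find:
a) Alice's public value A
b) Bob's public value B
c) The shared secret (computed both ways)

Step 1: A = g^a mod p = 55^6 mod 71 = 58.
Step 2: B = g^b mod p = 55^3 mod 71 = 22.
Step 3: Alice computes s = B^a mod p = 22^6 mod 71 = 4.
Step 4: Bob computes s = A^b mod p = 58^3 mod 71 = 4.
Both sides agree: shared secret = 4.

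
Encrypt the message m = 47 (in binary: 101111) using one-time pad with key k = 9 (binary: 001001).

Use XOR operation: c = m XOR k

Step 1: Write out the XOR operation bit by bit:
  Message: 101111
  Key:     001001
  XOR:     100110
Step 2: Convert to decimal: 100110 = 38.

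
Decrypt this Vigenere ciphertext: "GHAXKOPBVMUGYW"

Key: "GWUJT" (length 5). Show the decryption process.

Step 1: Key 'GWUJT' has length 5. Extended key: GWUJTGWUJTGWUJ
Step 2: Decrypt each position:
  G(6) - G(6) = 0 = A
  H(7) - W(22) = 11 = L
  A(0) - U(20) = 6 = G
  X(23) - J(9) = 14 = O
  K(10) - T(19) = 17 = R
  O(14) - G(6) = 8 = I
  P(15) - W(22) = 19 = T
  B(1) - U(20) = 7 = H
  V(21) - J(9) = 12 = M
  M(12) - T(19) = 19 = T
  U(20) - G(6) = 14 = O
  G(6) - W(22) = 10 = K
  Y(24) - U(20) = 4 = E
  W(22) - J(9) = 13 = N
Plaintext: ALGORITHMTOKEN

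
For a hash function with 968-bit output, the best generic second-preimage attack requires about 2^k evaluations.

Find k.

Step 1: The hash has a 968-bit output.
Step 2: Second-preimage resistance means: given a specific input x, it should be infeasible to find a different y with h(y) = h(x).
With a 968-bit output, a generic search for a second preimage costs about 2^968 evaluations (each trial matches the fixed target with probability 2^-968).
Step 3: Security level = 968 bits.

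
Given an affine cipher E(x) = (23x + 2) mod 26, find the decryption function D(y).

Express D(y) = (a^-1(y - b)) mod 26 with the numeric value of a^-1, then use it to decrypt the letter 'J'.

Step 1: Find a^-1, the modular inverse of 23 mod 26.
Step 2: We need 23 * a^-1 = 1 (mod 26).
Step 3: 23 * 17 = 391 = 15 * 26 + 1, so a^-1 = 17.
Step 4: D(y) = 17(y - 2) mod 26.
Step 5: Apply to 'J' (y = 9): D(9) = 17 * (9 - 2) mod 26 = 17 * 7 mod 26 = 15 -> 'P'.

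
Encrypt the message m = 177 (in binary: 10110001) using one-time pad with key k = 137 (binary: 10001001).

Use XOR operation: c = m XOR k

Step 1: Write out the XOR operation bit by bit:
  Message: 10110001
  Key:     10001001
  XOR:     00111000
Step 2: Convert to decimal: 00111000 = 56.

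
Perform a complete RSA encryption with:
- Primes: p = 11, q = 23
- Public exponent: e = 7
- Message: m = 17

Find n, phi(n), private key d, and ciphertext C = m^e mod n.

Step 1: n = 11 * 23 = 253.
Step 2: phi(n) = (11-1)(23-1) = 10 * 22 = 220.
Step 3: Find d = 7^(-1) mod 220 = 63.
  Verify: 7 * 63 = 441 = 1 (mod 220).
Step 4: C = 17^7 mod 253 = 250.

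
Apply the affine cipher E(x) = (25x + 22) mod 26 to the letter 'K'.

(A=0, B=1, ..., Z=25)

Step 1: Convert 'K' to number: x = 10.
Step 2: E(10) = (25 * 10 + 22) mod 26 = 272 mod 26 = 12.
Step 3: Convert 12 back to letter: M.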